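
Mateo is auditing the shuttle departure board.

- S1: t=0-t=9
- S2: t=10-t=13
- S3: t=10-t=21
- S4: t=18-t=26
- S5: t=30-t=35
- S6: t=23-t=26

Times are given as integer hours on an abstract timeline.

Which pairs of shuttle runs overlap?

Check each pair: they overlap iff neither finishes before the other starts.
Sorted by start: S1, S2, S3, S4, S6, S5.
S2 starts after S1 ends; S1 is clear from here.
S3 starts before S2 ends → S2 and S3 overlap.
S4 starts after S2 ends; S2 is clear from here.
S4 starts before S3 ends → S3 and S4 overlap.
S6 starts after S3 ends; S3 is clear from here.
S6 starts before S4 ends → S4 and S6 overlap.
S5 starts after S4 ends.
S5 starts after S6 ends.

S2 & S3, S3 & S4, S4 & S6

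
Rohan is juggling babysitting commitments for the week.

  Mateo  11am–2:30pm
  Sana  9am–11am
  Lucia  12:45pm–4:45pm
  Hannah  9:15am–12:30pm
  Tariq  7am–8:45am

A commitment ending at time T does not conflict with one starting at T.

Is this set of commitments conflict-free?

Sorted by start: Tariq, Sana, Hannah, Mateo, Lucia.
Sana starts after Tariq ends, so Tariq has no further overlaps.
Hannah starts before Sana ends → Sana and Hannah overlap.
That's a conflict, so the schedule is not conflict-free.

No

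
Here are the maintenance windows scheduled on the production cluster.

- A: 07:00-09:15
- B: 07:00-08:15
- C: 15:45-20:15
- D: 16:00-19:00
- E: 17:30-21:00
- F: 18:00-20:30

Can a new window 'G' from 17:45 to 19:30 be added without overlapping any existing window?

A: ends 09:15 at or before G starts 17:45 → clear.
B: ends 08:15 at or before G starts 17:45 → clear.
C: starts 15:45 before G ends 19:30, and ends 20:15 after G starts 17:45 → overlap.
D: starts 16:00 before G ends 19:30, and ends 19:00 after G starts 17:45 → overlap.
E: starts 17:30 before G ends 19:30, and ends 21:00 after G starts 17:45 → overlap.
F: starts 18:00 before G ends 19:30, and ends 20:30 after G starts 17:45 → overlap.
G overlaps C, D, E, F.

No — it overlaps C, D, E, F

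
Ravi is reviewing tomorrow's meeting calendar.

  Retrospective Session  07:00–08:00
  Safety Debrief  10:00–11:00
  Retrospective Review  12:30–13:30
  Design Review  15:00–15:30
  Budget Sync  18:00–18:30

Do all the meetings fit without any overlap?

Sorted by start: Retrospective Session, Safety Debrief, Retrospective Review, Design Review, Budget Sync.
Safety Debrief starts after Retrospective Session ends, so Retrospective Session has no further overlaps.
Retrospective Review starts after Safety Debrief ends, so Safety Debrief has no further overlaps.
Design Review starts after Retrospective Review ends, so Retrospective Review has no further overlaps.
Budget Sync starts after Design Review ends.
Every pair is clear; the schedule has no overlaps.

Yes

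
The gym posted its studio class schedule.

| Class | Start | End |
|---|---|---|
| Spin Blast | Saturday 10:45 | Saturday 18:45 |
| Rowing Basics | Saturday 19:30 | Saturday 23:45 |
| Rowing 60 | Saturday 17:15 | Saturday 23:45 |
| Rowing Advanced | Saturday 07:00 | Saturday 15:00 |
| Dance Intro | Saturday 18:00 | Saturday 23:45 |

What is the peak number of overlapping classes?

Sweep the timeline, counting +1 at each start and −1 at each end (ends before starts at a tie):
Saturday 07:00 start Rowing Advanced → 1
Saturday 10:45 start Spin Blast → 2
Saturday 15:00 end Rowing Advanced → 1
Saturday 17:15 start Rowing 60 → 2
Saturday 18:00 start Dance Intro → 3
Saturday 18:45 end Spin Blast → 2
Saturday 19:30 start Rowing Basics → 3
Saturday 23:45 end Dance Intro → 2
Saturday 23:45 end Rowing 60 → 1
Saturday 23:45 end Rowing Basics → 0
Peak is 3, at Saturday 18:00 (Dance Intro, Rowing 60, Spin Blast).

3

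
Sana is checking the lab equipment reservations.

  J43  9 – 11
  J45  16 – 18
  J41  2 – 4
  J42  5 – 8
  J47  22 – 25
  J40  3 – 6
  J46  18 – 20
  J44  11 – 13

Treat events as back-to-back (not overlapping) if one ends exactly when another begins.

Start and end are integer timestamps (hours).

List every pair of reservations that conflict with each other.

J40 & J41, J40 & J42

Check each pair: they overlap iff neither finishes before the other starts.
Sorted by start: J41, J40, J42, J43, J44, J45, J46, J47.
J40 starts before J41 ends → J41 and J40 overlap.
J42 starts after J41 ends — done with J41.
J42 starts before J40 ends → J40 and J42 overlap.
J43 starts after J40 ends — done with J40.
J43 starts after J42 ends — done with J42.
J44 starts exactly when J43 ends (back-to-back, no overlap) — done with J43.
J45 starts after J44 ends — done with J44.
J46 starts exactly when J45 ends (back-to-back, no overlap) — done with J45.
J47 starts after J46 ends.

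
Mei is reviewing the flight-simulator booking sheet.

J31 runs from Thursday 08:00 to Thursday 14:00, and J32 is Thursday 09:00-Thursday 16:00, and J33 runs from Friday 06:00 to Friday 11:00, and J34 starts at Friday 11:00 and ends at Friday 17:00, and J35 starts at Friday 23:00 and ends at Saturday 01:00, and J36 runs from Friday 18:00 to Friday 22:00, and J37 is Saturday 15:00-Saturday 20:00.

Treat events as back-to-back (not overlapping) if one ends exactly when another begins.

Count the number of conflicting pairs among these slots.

Sorted by start: J31, J32, J33, J34, J36, J35, J37.
J32 starts before J31 ends → J31 and J32 overlap.
J33 starts after J31 ends; J31 is clear from here.
J33 starts after J32 ends; J32 is clear from here.
J34 starts exactly when J33 ends (back-to-back, no overlap); J33 is clear from here.
J36 starts after J34 ends; J34 is clear from here.
J35 starts after J36 ends; J36 is clear from here.
J37 starts after J35 ends.
Overlapping pairs: J31 & J32 — 1 in total.

1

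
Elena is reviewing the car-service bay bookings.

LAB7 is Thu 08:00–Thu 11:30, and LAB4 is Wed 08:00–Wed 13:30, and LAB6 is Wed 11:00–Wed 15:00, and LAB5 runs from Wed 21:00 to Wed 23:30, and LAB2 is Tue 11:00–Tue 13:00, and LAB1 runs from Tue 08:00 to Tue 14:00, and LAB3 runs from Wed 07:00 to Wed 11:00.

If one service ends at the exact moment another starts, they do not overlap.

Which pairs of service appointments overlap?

LAB1 & LAB2, LAB3 & LAB4, LAB4 & LAB6

Sorted by start: LAB1, LAB2, LAB3, LAB4, LAB6, LAB5, LAB7.
LAB2 starts before LAB1 ends → LAB1 and LAB2 overlap.
LAB3 starts after LAB1 ends; LAB1 is clear from here.
LAB3 starts after LAB2 ends; LAB2 is clear from here.
LAB4 starts before LAB3 ends → LAB3 and LAB4 overlap.
LAB6 starts exactly when LAB3 ends (back-to-back, no overlap); LAB3 is clear from here.
LAB6 starts before LAB4 ends → LAB4 and LAB6 overlap.
LAB5 starts after LAB4 ends; LAB4 is clear from here.
LAB5 starts after LAB6 ends; LAB6 is clear from here.
LAB7 starts after LAB5 ends.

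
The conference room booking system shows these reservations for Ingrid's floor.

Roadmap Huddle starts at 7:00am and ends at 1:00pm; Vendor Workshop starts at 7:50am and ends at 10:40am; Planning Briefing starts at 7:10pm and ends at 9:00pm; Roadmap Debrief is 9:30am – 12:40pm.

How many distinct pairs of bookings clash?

3

Sorted by start: Roadmap Huddle, Vendor Workshop, Roadmap Debrief, Planning Briefing.
Vendor Workshop starts before Roadmap Huddle ends → Roadmap Huddle and Vendor Workshop overlap.
Roadmap Debrief starts before Roadmap Huddle ends → Roadmap Huddle and Roadmap Debrief overlap.
Planning Briefing starts after Roadmap Huddle ends.
Roadmap Debrief starts before Vendor Workshop ends → Vendor Workshop and Roadmap Debrief overlap.
Planning Briefing starts after Vendor Workshop ends.
Planning Briefing starts after Roadmap Debrief ends.
Overlapping pairs: Roadmap Debrief & Roadmap Huddle, Roadmap Debrief & Vendor Workshop, Roadmap Huddle & Vendor Workshop — 3 in total.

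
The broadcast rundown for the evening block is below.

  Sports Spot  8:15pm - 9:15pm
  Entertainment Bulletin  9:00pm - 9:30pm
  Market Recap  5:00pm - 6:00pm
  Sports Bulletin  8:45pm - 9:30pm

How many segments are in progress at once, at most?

Sweep the timeline, counting +1 at each start and −1 at each end (ends before starts at a tie):
5:00pm start Market Recap → 1
6:00pm end Market Recap → 0
8:15pm start Sports Spot → 1
8:45pm start Sports Bulletin → 2
9:00pm start Entertainment Bulletin → 3
9:15pm end Sports Spot → 2
9:30pm end Entertainment Bulletin → 1
9:30pm end Sports Bulletin → 0
Peak is 3, at 9:00pm (Entertainment Bulletin, Sports Bulletin, Sports Spot).

3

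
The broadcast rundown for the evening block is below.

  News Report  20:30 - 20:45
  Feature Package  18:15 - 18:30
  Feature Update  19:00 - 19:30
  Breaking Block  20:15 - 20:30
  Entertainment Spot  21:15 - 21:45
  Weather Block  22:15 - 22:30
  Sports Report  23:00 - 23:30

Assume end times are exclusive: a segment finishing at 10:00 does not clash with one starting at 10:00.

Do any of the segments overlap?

Two intervals overlap when each starts before the other ends.
Sorted by start: Feature Package, Feature Update, Breaking Block, News Report, Entertainment Spot, Weather Block, Sports Report.
Feature Update starts after Feature Package ends, so nothing later overlaps Feature Package either.
Breaking Block starts after Feature Update ends, so nothing later overlaps Feature Update either.
News Report starts exactly when Breaking Block ends (back-to-back, no overlap), so nothing later overlaps Breaking Block either.
Entertainment Spot starts after News Report ends, so nothing later overlaps News Report either.
Weather Block starts after Entertainment Spot ends, so nothing later overlaps Entertainment Spot either.
Sports Report starts after Weather Block ends.
Every pair is clear; the schedule has no overlaps.

No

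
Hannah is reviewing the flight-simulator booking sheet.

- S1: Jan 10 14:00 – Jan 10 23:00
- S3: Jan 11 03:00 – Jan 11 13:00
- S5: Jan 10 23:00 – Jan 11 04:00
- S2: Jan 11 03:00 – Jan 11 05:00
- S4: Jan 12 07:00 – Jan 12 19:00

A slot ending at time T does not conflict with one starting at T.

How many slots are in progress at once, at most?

3

Sort all start/end points and keep a running count:
Jan 10 14:00 start S1 → 1
Jan 10 23:00 end S1 → 0
Jan 10 23:00 start S5 → 1
Jan 11 03:00 start S2 → 2
Jan 11 03:00 start S3 → 3
Jan 11 04:00 end S5 → 2
Jan 11 05:00 end S2 → 1
Jan 11 13:00 end S3 → 0
Jan 12 07:00 start S4 → 1
Jan 12 19:00 end S4 → 0
Peak is 3, at Jan 11 03:00 (S2, S3, S5).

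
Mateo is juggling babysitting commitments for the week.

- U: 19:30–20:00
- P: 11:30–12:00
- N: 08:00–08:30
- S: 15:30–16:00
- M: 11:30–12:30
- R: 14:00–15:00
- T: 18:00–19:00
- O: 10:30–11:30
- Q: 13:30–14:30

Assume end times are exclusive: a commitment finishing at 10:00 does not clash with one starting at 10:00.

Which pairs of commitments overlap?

Sorted by start: N, O, M, P, Q, R, S, T, U.
O starts after N ends — done with N.
M starts exactly when O ends (back-to-back, no overlap) — done with O.
P starts before M ends → M and P overlap.
Q starts after M ends — done with M.
Q starts after P ends — done with P.
R starts before Q ends → Q and R overlap.
S starts after Q ends — done with Q.
S starts after R ends — done with R.
T starts after S ends — done with S.
U starts after T ends.

M & P, Q & R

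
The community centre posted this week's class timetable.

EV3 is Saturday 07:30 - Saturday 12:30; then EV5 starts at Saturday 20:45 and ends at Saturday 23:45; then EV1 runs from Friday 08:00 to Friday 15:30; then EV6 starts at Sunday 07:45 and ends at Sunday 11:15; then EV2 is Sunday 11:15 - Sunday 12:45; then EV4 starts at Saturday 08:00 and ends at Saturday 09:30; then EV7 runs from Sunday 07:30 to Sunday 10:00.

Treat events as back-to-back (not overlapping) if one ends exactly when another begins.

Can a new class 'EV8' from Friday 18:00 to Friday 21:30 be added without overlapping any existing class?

EV1: ends Friday 15:30 at or before EV8 starts Friday 18:00 → clear.
EV3: starts Saturday 07:30 at or after EV8 ends Friday 21:30 → clear.
EV4: starts Saturday 08:00 at or after EV8 ends Friday 21:30 → clear.
EV5: starts Saturday 20:45 at or after EV8 ends Friday 21:30 → clear.
EV7: starts Sunday 07:30 at or after EV8 ends Friday 21:30 → clear.
EV6: starts Sunday 07:45 at or after EV8 ends Friday 21:30 → clear.
EV2: starts Sunday 11:15 at or after EV8 ends Friday 21:30 → clear.

Yes — the slot is free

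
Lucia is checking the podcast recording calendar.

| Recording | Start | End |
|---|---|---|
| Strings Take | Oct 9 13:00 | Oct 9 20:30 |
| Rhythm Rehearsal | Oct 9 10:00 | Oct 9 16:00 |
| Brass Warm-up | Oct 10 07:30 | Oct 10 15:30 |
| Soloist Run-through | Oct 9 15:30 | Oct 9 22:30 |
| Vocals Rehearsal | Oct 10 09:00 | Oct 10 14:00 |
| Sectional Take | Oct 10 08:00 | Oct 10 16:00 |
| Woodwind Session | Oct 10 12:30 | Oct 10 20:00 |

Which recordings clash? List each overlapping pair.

Check each pair: they overlap iff neither finishes before the other starts.
Sorted by start: Rhythm Rehearsal, Strings Take, Soloist Run-through, Brass Warm-up, Sectional Take, Vocals Rehearsal, Woodwind Session.
Strings Take starts before Rhythm Rehearsal ends → Rhythm Rehearsal and Strings Take overlap.
Soloist Run-through starts before Rhythm Rehearsal ends → Rhythm Rehearsal and Soloist Run-through overlap.
Brass Warm-up starts after Rhythm Rehearsal ends, so Rhythm Rehearsal has no further overlaps.
Soloist Run-through starts before Strings Take ends → Strings Take and Soloist Run-through overlap.
Brass Warm-up starts after Strings Take ends, so Strings Take has no further overlaps.
Brass Warm-up starts after Soloist Run-through ends, so Soloist Run-through has no further overlaps.
Sectional Take starts before Brass Warm-up ends → Brass Warm-up and Sectional Take overlap.
Vocals Rehearsal starts before Brass Warm-up ends → Brass Warm-up and Vocals Rehearsal overlap.
Woodwind Session starts before Brass Warm-up ends → Brass Warm-up and Woodwind Session overlap.
Vocals Rehearsal starts before Sectional Take ends → Sectional Take and Vocals Rehearsal overlap.
Woodwind Session starts before Sectional Take ends → Sectional Take and Woodwind Session overlap.
Woodwind Session starts before Vocals Rehearsal ends → Vocals Rehearsal and Woodwind Session overlap.

Brass Warm-up & Sectional Take, Brass Warm-up & Vocals Rehearsal, Brass Warm-up & Woodwind Session, Rhythm Rehearsal & Soloist Run-through, Rhythm Rehearsal & Strings Take, Sectional Take & Vocals Rehearsal, Sectional Take & Woodwind Session, Soloist Run-through & Strings Take, Vocals Rehearsal & Woodwind Session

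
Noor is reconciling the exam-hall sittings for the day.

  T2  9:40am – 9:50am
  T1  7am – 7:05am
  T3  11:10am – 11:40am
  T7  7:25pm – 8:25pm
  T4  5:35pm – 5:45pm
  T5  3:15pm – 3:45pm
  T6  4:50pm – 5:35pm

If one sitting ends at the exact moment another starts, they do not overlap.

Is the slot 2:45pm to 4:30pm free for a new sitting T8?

No — it overlaps T5

T1: ends 7:05am at or before T8 starts 2:45pm → clear.
T2: ends 9:50am at or before T8 starts 2:45pm → clear.
T3: ends 11:40am at or before T8 starts 2:45pm → clear.
T5: starts 3:15pm before T8 ends 4:30pm, and ends 3:45pm after T8 starts 2:45pm → overlap.
T6: starts 4:50pm at or after T8 ends 4:30pm → clear.
T4: starts 5:35pm at or after T8 ends 4:30pm → clear.
T7: starts 7:25pm at or after T8 ends 4:30pm → clear.
T8 overlaps T5.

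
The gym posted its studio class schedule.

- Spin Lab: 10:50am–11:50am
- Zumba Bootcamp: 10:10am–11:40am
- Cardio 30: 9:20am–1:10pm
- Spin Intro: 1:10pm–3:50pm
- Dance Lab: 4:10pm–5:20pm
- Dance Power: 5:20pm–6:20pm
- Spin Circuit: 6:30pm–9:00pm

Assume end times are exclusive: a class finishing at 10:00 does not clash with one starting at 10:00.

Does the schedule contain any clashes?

Check each pair: they overlap iff neither finishes before the other starts.
Sorted by start: Cardio 30, Zumba Bootcamp, Spin Lab, Spin Intro, Dance Lab, Dance Power, Spin Circuit.
Zumba Bootcamp starts before Cardio 30 ends → Cardio 30 and Zumba Bootcamp overlap.
That's a conflict, so the schedule is not conflict-free.

Yes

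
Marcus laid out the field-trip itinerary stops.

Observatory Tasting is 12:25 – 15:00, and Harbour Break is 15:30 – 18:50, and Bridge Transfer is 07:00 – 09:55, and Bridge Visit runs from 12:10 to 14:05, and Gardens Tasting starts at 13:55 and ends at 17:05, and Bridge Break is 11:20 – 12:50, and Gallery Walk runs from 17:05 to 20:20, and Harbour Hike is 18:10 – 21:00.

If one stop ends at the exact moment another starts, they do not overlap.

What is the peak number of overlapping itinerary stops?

Sort all start/end points and keep a running count:
07:00 start Bridge Transfer → 1
09:55 end Bridge Transfer → 0
11:20 start Bridge Break → 1
12:10 start Bridge Visit → 2
12:25 start Observatory Tasting → 3
12:50 end Bridge Break → 2
13:55 start Gardens Tasting → 3
14:05 end Bridge Visit → 2
15:00 end Observatory Tasting → 1
15:30 start Harbour Break → 2
17:05 end Gardens Tasting → 1
17:05 start Gallery Walk → 2
18:10 start Harbour Hike → 3
18:50 end Harbour Break → 2
20:20 end Gallery Walk → 1
21:00 end Harbour Hike → 0
Peak is 3, at 12:25 (Bridge Break, Bridge Visit, Observatory Tasting).

3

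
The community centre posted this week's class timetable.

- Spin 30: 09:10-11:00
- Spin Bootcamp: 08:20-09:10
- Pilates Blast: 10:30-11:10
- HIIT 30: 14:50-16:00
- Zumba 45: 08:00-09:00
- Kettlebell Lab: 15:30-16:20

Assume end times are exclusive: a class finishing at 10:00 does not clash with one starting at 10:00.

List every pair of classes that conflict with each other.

HIIT 30 & Kettlebell Lab, Pilates Blast & Spin 30, Spin Bootcamp & Zumba 45

Sorted by start: Zumba 45, Spin Bootcamp, Spin 30, Pilates Blast, HIIT 30, Kettlebell Lab.
Spin Bootcamp starts before Zumba 45 ends → Zumba 45 and Spin Bootcamp overlap.
Spin 30 starts after Zumba 45 ends, so nothing later overlaps Zumba 45 either.
Spin 30 starts exactly when Spin Bootcamp ends (back-to-back, no overlap), so nothing later overlaps Spin Bootcamp either.
Pilates Blast starts before Spin 30 ends → Spin 30 and Pilates Blast overlap.
HIIT 30 starts after Spin 30 ends, so nothing later overlaps Spin 30 either.
HIIT 30 starts after Pilates Blast ends, so nothing later overlaps Pilates Blast either.
Kettlebell Lab starts before HIIT 30 ends → HIIT 30 and Kettlebell Lab overlap.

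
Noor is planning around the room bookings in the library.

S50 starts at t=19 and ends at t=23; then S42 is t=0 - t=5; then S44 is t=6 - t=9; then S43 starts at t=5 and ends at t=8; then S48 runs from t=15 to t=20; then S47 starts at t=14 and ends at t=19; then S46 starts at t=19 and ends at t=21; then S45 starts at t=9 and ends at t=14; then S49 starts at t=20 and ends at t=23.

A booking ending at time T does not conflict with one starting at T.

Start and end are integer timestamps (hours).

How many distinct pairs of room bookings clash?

7

Sorted by start: S42, S43, S44, S45, S47, S48, S46, S50, S49.
S43 starts exactly when S42 ends (back-to-back, no overlap); S42 is clear from here.
S44 starts before S43 ends → S43 and S44 overlap.
S45 starts after S43 ends; S43 is clear from here.
S45 starts exactly when S44 ends (back-to-back, no overlap); S44 is clear from here.
S47 starts exactly when S45 ends (back-to-back, no overlap); S45 is clear from here.
S48 starts before S47 ends → S47 and S48 overlap.
S46 starts exactly when S47 ends (back-to-back, no overlap); S47 is clear from here.
S46 starts before S48 ends → S48 and S46 overlap.
S50 starts before S48 ends → S48 and S50 overlap.
S49 starts exactly when S48 ends (back-to-back, no overlap).
S50 starts before S46 ends → S46 and S50 overlap.
S49 starts before S46 ends → S46 and S49 overlap.
S49 starts before S50 ends → S50 and S49 overlap.
Overlapping pairs: S43 & S44, S46 & S48, S46 & S49, S46 & S50, S47 & S48, S48 & S50, S49 & S50 — 7 in total.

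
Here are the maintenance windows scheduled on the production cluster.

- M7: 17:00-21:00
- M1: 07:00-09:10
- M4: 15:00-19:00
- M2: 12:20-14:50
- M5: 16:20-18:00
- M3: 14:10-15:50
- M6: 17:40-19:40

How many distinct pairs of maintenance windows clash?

8

Sorted by start: M1, M2, M3, M4, M5, M7, M6.
M2 starts after M1 ends; M1 is clear from here.
M3 starts before M2 ends → M2 and M3 overlap.
M4 starts after M2 ends; M2 is clear from here.
M4 starts before M3 ends → M3 and M4 overlap.
M5 starts after M3 ends; M3 is clear from here.
M5 starts before M4 ends → M4 and M5 overlap.
M7 starts before M4 ends → M4 and M7 overlap.
M6 starts before M4 ends → M4 and M6 overlap.
M7 starts before M5 ends → M5 and M7 overlap.
M6 starts before M5 ends → M5 and M6 overlap.
M6 starts before M7 ends → M7 and M6 overlap.
Overlapping pairs: M2 & M3, M3 & M4, M4 & M5, M4 & M6, M4 & M7, M5 & M6, M5 & M7, M6 & M7 — 8 in total.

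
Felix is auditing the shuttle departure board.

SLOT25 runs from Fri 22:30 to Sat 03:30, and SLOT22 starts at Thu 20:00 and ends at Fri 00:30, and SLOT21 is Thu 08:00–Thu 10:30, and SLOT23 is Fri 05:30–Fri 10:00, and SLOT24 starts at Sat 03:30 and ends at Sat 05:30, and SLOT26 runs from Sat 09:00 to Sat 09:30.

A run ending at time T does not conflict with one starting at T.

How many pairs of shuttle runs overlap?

0

Sorted by start: SLOT21, SLOT22, SLOT23, SLOT25, SLOT24, SLOT26.
SLOT22 starts after SLOT21 ends, so nothing later overlaps SLOT21 either.
SLOT23 starts after SLOT22 ends, so nothing later overlaps SLOT22 either.
SLOT25 starts after SLOT23 ends, so nothing later overlaps SLOT23 either.
SLOT24 starts exactly when SLOT25 ends (back-to-back, no overlap), so nothing later overlaps SLOT25 either.
SLOT26 starts after SLOT24 ends.
No pair overlaps.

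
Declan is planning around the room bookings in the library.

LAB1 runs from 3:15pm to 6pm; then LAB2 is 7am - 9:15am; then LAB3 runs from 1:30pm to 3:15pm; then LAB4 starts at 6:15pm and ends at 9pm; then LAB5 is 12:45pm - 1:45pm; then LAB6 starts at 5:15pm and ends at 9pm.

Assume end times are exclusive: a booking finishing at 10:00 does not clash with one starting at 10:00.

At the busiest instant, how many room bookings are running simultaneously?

Sweep the timeline, counting +1 at each start and −1 at each end (ends before starts at a tie):
7am start LAB2 → 1
9:15am end LAB2 → 0
12:45pm start LAB5 → 1
1:30pm start LAB3 → 2
1:45pm end LAB5 → 1
3:15pm end LAB3 → 0
3:15pm start LAB1 → 1
5:15pm start LAB6 → 2
6pm end LAB1 → 1
6:15pm start LAB4 → 2
9pm end LAB4 → 1
9pm end LAB6 → 0
Peak is 2, at 1:30pm (LAB3, LAB5).

2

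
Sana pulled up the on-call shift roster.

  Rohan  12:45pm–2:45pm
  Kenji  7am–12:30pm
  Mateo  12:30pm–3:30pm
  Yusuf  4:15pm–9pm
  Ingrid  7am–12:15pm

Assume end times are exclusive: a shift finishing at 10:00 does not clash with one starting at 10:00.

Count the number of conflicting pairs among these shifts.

Sorted by start: Ingrid, Kenji, Mateo, Rohan, Yusuf.
Kenji starts before Ingrid ends → Ingrid and Kenji overlap.
Mateo starts after Ingrid ends; Ingrid is clear from here.
Mateo starts exactly when Kenji ends (back-to-back, no overlap); Kenji is clear from here.
Rohan starts before Mateo ends → Mateo and Rohan overlap.
Yusuf starts after Mateo ends.
Yusuf starts after Rohan ends.
Overlapping pairs: Ingrid & Kenji, Mateo & Rohan — 2 in total.

2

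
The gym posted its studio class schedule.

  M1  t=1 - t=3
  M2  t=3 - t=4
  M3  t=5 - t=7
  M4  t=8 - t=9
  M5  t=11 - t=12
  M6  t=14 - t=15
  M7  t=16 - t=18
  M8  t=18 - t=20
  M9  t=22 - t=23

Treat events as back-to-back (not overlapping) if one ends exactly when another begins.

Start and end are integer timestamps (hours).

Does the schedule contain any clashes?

No

Check each pair: they overlap iff neither finishes before the other starts.
Sorted by start: M1, M2, M3, M4, M5, M6, M7, M8, M9.
M2 starts exactly when M1 ends (back-to-back, no overlap) — done with M1.
M3 starts after M2 ends — done with M2.
M4 starts after M3 ends — done with M3.
M5 starts after M4 ends — done with M4.
M6 starts after M5 ends — done with M5.
M7 starts after M6 ends — done with M6.
M8 starts exactly when M7 ends (back-to-back, no overlap) — done with M7.
M9 starts after M8 ends.
Every pair is clear; the schedule has no overlaps.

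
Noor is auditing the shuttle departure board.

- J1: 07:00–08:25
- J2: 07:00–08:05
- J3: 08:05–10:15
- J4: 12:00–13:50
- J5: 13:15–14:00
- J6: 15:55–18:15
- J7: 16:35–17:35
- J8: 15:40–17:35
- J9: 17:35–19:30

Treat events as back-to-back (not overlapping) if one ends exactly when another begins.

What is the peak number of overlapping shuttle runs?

3

Sort all start/end points and keep a running count:
07:00 start J1 → 1
07:00 start J2 → 2
08:05 end J2 → 1
08:05 start J3 → 2
08:25 end J1 → 1
10:15 end J3 → 0
12:00 start J4 → 1
13:15 start J5 → 2
13:50 end J4 → 1
14:00 end J5 → 0
15:40 start J8 → 1
15:55 start J6 → 2
16:35 start J7 → 3
17:35 end J7 → 2
17:35 end J8 → 1
17:35 start J9 → 2
18:15 end J6 → 1
19:30 end J9 → 0
Peak is 3, at 16:35 (J6, J7, J8).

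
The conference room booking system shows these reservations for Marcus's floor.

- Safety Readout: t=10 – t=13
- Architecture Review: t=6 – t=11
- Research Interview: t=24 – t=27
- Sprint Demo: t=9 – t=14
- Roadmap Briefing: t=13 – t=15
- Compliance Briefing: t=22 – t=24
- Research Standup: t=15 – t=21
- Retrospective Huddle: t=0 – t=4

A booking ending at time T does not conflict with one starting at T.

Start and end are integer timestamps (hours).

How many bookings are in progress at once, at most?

Sort all start/end points and keep a running count:
t=0 start Retrospective Huddle → 1
t=4 end Retrospective Huddle → 0
t=6 start Architecture Review → 1
t=9 start Sprint Demo → 2
t=10 start Safety Readout → 3
t=11 end Architecture Review → 2
t=13 end Safety Readout → 1
t=13 start Roadmap Briefing → 2
t=14 end Sprint Demo → 1
t=15 end Roadmap Briefing → 0
t=15 start Research Standup → 1
t=21 end Research Standup → 0
t=22 start Compliance Briefing → 1
t=24 end Compliance Briefing → 0
t=24 start Research Interview → 1
t=27 end Research Interview → 0
Peak is 3, at t=10 (Architecture Review, Safety Readout, Sprint Demo).

3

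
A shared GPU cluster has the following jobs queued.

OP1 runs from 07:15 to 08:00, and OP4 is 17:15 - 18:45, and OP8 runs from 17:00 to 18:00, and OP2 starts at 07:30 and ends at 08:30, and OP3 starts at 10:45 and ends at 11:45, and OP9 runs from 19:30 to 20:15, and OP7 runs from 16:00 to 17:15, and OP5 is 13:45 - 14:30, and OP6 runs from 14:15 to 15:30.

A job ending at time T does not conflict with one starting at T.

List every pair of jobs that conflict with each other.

OP1 & OP2, OP4 & OP8, OP5 & OP6, OP7 & OP8

Sorted by start: OP1, OP2, OP3, OP5, OP6, OP7, OP8, OP4, OP9.
OP2 starts before OP1 ends → OP1 and OP2 overlap.
OP3 starts after OP1 ends, so OP1 has no further overlaps.
OP3 starts after OP2 ends, so OP2 has no further overlaps.
OP5 starts after OP3 ends, so OP3 has no further overlaps.
OP6 starts before OP5 ends → OP5 and OP6 overlap.
OP7 starts after OP5 ends, so OP5 has no further overlaps.
OP7 starts after OP6 ends, so OP6 has no further overlaps.
OP8 starts before OP7 ends → OP7 and OP8 overlap.
OP4 starts exactly when OP7 ends (back-to-back, no overlap), so OP7 has no further overlaps.
OP4 starts before OP8 ends → OP8 and OP4 overlap.
OP9 starts after OP8 ends.
OP9 starts after OP4 ends.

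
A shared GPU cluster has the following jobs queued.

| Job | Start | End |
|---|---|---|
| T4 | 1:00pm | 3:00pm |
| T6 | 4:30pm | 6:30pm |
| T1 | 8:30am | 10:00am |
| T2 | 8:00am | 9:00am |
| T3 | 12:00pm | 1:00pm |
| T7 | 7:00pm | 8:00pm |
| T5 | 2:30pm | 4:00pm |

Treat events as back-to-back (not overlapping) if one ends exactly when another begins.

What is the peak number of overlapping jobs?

2

Sort all start/end points and keep a running count:
8:00am start T2 → 1
8:30am start T1 → 2
9:00am end T2 → 1
10:00am end T1 → 0
12:00pm start T3 → 1
1:00pm end T3 → 0
1:00pm start T4 → 1
2:30pm start T5 → 2
3:00pm end T4 → 1
4:00pm end T5 → 0
4:30pm start T6 → 1
6:30pm end T6 → 0
7:00pm start T7 → 1
8:00pm end T7 → 0
Peak is 2, at 8:30am (T1, T2).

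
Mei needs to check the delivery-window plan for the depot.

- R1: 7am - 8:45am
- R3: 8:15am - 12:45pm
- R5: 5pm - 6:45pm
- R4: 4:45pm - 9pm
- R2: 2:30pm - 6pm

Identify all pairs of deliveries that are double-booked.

Sorted by start: R1, R3, R2, R4, R5.
R3 starts before R1 ends → R1 and R3 overlap.
R2 starts after R1 ends; R1 is clear from here.
R2 starts after R3 ends; R3 is clear from here.
R4 starts before R2 ends → R2 and R4 overlap.
R5 starts before R2 ends → R2 and R5 overlap.
R5 starts before R4 ends → R4 and R5 overlap.

R1 & R3, R2 & R4, R2 & R5, R4 & R5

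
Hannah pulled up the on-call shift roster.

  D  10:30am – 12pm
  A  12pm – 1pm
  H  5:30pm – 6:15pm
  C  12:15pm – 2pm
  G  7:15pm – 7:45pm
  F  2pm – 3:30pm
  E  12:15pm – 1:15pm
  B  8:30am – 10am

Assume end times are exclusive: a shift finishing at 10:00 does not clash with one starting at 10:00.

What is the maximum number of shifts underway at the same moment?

3

Walk through starts and ends in time order (an end at T is processed before a start at T):
8:30am start B → 1
10am end B → 0
10:30am start D → 1
12pm end D → 0
12pm start A → 1
12:15pm start C → 2
12:15pm start E → 3
1pm end A → 2
1:15pm end E → 1
2pm end C → 0
2pm start F → 1
3:30pm end F → 0
5:30pm start H → 1
6:15pm end H → 0
7:15pm start G → 1
7:45pm end G → 0
Peak is 3, at 12:15pm (A, C, E).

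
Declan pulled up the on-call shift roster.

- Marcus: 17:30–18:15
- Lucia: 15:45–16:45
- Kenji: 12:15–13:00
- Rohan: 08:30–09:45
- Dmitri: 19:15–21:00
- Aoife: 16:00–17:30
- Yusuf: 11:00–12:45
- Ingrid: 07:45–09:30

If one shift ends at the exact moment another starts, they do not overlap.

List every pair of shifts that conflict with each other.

Aoife & Lucia, Ingrid & Rohan, Kenji & Yusuf

Sorted by start: Ingrid, Rohan, Yusuf, Kenji, Lucia, Aoife, Marcus, Dmitri.
Rohan starts before Ingrid ends → Ingrid and Rohan overlap.
Yusuf starts after Ingrid ends — done with Ingrid.
Yusuf starts after Rohan ends — done with Rohan.
Kenji starts before Yusuf ends → Yusuf and Kenji overlap.
Lucia starts after Yusuf ends — done with Yusuf.
Lucia starts after Kenji ends — done with Kenji.
Aoife starts before Lucia ends → Lucia and Aoife overlap.
Marcus starts after Lucia ends — done with Lucia.
Marcus starts exactly when Aoife ends (back-to-back, no overlap) — done with Aoife.
Dmitri starts after Marcus ends.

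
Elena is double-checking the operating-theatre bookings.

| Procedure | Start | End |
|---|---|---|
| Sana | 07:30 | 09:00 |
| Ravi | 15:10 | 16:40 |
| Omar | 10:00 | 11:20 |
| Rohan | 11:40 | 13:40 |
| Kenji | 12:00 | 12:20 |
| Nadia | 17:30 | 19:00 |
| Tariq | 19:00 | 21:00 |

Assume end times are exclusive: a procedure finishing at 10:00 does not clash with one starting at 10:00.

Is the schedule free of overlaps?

No

Two intervals overlap when each starts before the other ends.
Sorted by start: Sana, Omar, Rohan, Kenji, Ravi, Nadia, Tariq.
Omar starts after Sana ends, so nothing later overlaps Sana either.
Rohan starts after Omar ends, so nothing later overlaps Omar either.
Kenji starts before Rohan ends → Rohan and Kenji overlap.
That's a conflict, so the schedule is not conflict-free.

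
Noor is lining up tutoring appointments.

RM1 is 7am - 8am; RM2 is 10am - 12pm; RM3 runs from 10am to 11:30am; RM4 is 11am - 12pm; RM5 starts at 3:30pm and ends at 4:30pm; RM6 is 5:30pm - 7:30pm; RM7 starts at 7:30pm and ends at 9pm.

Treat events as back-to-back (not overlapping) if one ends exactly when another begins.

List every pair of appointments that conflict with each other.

Sorted by start: RM1, RM2, RM3, RM4, RM5, RM6, RM7.
RM2 starts after RM1 ends; RM1 is clear from here.
RM3 starts before RM2 ends → RM2 and RM3 overlap.
RM4 starts before RM2 ends → RM2 and RM4 overlap.
RM5 starts after RM2 ends; RM2 is clear from here.
RM4 starts before RM3 ends → RM3 and RM4 overlap.
RM5 starts after RM3 ends; RM3 is clear from here.
RM5 starts after RM4 ends; RM4 is clear from here.
RM6 starts after RM5 ends; RM5 is clear from here.
RM7 starts exactly when RM6 ends (back-to-back, no overlap).

RM2 & RM3, RM2 & RM4, RM3 & RM4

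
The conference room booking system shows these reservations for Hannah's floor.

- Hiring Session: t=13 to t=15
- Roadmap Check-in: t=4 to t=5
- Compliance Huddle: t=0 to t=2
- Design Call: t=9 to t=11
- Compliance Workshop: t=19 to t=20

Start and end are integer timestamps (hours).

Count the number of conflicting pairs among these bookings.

Check each pair: they overlap iff neither finishes before the other starts.
Sorted by start: Compliance Huddle, Roadmap Check-in, Design Call, Hiring Session, Compliance Workshop.
Roadmap Check-in starts after Compliance Huddle ends — done with Compliance Huddle.
Design Call starts after Roadmap Check-in ends — done with Roadmap Check-in.
Hiring Session starts after Design Call ends — done with Design Call.
Compliance Workshop starts after Hiring Session ends.
No pair overlaps.

0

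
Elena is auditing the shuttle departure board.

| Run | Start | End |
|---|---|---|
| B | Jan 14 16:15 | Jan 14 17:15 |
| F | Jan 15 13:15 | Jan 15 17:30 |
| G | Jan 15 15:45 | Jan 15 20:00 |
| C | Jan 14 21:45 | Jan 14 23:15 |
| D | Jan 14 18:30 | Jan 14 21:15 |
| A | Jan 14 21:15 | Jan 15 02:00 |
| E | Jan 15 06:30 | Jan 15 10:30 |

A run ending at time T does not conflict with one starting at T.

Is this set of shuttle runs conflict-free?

No

Two intervals overlap when each starts before the other ends.
Sorted by start: B, D, A, C, E, F, G.
D starts after B ends — done with B.
A starts exactly when D ends (back-to-back, no overlap) — done with D.
C starts before A ends → A and C overlap.
That's a conflict, so the schedule is not conflict-free.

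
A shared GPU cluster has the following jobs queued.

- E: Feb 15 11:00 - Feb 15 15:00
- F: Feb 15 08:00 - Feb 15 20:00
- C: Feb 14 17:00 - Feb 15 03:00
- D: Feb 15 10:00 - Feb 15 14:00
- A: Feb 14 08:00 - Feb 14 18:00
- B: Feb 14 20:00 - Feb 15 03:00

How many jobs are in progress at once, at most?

3

Sort all start/end points and keep a running count:
Feb 14 08:00 start A → 1
Feb 14 17:00 start C → 2
Feb 14 18:00 end A → 1
Feb 14 20:00 start B → 2
Feb 15 03:00 end B → 1
Feb 15 03:00 end C → 0
Feb 15 08:00 start F → 1
Feb 15 10:00 start D → 2
Feb 15 11:00 start E → 3
Feb 15 14:00 end D → 2
Feb 15 15:00 end E → 1
Feb 15 20:00 end F → 0
Peak is 3, at Feb 15 11:00 (D, E, F).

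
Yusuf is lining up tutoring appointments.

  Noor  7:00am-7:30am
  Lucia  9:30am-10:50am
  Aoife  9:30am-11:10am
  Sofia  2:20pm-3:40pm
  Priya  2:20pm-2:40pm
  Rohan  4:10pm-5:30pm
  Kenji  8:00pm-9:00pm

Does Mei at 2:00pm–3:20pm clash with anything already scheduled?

Noor: ends 7:30am at or before Mei starts 2:00pm → clear.
Lucia: ends 10:50am at or before Mei starts 2:00pm → clear.
Aoife: ends 11:10am at or before Mei starts 2:00pm → clear.
Sofia: starts 2:20pm before Mei ends 3:20pm, and ends 3:40pm after Mei starts 2:00pm → overlap.
Priya: starts 2:20pm before Mei ends 3:20pm, and ends 2:40pm after Mei starts 2:00pm → overlap.
Rohan: starts 4:10pm at or after Mei ends 3:20pm → clear.
Kenji: starts 8:00pm at or after Mei ends 3:20pm → clear.
Mei overlaps Sofia, Priya.

Yes — it overlaps Priya, Sofia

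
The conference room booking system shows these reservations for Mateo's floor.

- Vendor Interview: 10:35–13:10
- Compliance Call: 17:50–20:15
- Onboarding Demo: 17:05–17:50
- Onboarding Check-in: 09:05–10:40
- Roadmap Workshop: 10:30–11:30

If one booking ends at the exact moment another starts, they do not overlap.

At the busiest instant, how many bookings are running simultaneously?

3

Sweep the timeline, counting +1 at each start and −1 at each end (ends before starts at a tie):
09:05 start Onboarding Check-in → 1
10:30 start Roadmap Workshop → 2
10:35 start Vendor Interview → 3
10:40 end Onboarding Check-in → 2
11:30 end Roadmap Workshop → 1
13:10 end Vendor Interview → 0
17:05 start Onboarding Demo → 1
17:50 end Onboarding Demo → 0
17:50 start Compliance Call → 1
20:15 end Compliance Call → 0
Peak is 3, at 10:35 (Onboarding Check-in, Roadmap Workshop, Vendor Interview).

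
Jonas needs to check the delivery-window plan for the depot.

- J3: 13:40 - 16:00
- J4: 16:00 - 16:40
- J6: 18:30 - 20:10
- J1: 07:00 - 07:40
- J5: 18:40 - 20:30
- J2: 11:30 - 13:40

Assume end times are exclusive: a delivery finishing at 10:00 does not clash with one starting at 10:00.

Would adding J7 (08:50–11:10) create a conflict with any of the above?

J1: ends 07:40 at or before J7 starts 08:50 → clear.
J2: starts 11:30 at or after J7 ends 11:10 → clear.
J3: starts 13:40 at or after J7 ends 11:10 → clear.
J4: starts 16:00 at or after J7 ends 11:10 → clear.
J6: starts 18:30 at or after J7 ends 11:10 → clear.
J5: starts 18:40 at or after J7 ends 11:10 → clear.

No — it doesn't clash with anything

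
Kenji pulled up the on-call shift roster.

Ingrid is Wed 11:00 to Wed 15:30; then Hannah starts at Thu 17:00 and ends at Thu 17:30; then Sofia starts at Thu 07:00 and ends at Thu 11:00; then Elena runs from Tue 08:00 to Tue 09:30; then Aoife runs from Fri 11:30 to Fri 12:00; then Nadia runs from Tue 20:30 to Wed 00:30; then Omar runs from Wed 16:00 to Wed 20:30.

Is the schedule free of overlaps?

Yes

Two intervals overlap when each starts before the other ends.
Sorted by start: Elena, Nadia, Ingrid, Omar, Sofia, Hannah, Aoife.
Nadia starts after Elena ends, so Elena has no further overlaps.
Ingrid starts after Nadia ends, so Nadia has no further overlaps.
Omar starts after Ingrid ends, so Ingrid has no further overlaps.
Sofia starts after Omar ends, so Omar has no further overlaps.
Hannah starts after Sofia ends, so Sofia has no further overlaps.
Aoife starts after Hannah ends.
Every pair is clear; the schedule has no overlaps.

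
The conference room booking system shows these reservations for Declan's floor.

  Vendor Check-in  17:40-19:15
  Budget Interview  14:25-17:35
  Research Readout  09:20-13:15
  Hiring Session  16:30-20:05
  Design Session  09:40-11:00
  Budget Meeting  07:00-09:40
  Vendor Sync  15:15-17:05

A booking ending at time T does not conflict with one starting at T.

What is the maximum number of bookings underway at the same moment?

Walk through starts and ends in time order (an end at T is processed before a start at T):
07:00 start Budget Meeting → 1
09:20 start Research Readout → 2
09:40 end Budget Meeting → 1
09:40 start Design Session → 2
11:00 end Design Session → 1
13:15 end Research Readout → 0
14:25 start Budget Interview → 1
15:15 start Vendor Sync → 2
16:30 start Hiring Session → 3
17:05 end Vendor Sync → 2
17:35 end Budget Interview → 1
17:40 start Vendor Check-in → 2
19:15 end Vendor Check-in → 1
20:05 end Hiring Session → 0
Peak is 3, at 16:30 (Budget Interview, Hiring Session, Vendor Sync).

3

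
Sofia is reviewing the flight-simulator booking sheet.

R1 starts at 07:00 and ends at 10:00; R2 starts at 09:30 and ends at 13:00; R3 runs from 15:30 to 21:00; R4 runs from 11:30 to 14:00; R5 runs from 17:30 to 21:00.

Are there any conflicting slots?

Yes

Sorted by start: R1, R2, R4, R3, R5.
R2 starts before R1 ends → R1 and R2 overlap.
That's a conflict, so the schedule is not conflict-free.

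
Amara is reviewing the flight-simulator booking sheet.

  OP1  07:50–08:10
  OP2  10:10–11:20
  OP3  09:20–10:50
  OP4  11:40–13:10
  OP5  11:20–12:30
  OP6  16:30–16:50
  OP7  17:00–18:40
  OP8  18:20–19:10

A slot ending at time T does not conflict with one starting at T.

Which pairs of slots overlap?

Sorted by start: OP1, OP3, OP2, OP5, OP4, OP6, OP7, OP8.
OP3 starts after OP1 ends; OP1 is clear from here.
OP2 starts before OP3 ends → OP3 and OP2 overlap.
OP5 starts after OP3 ends; OP3 is clear from here.
OP5 starts exactly when OP2 ends (back-to-back, no overlap); OP2 is clear from here.
OP4 starts before OP5 ends → OP5 and OP4 overlap.
OP6 starts after OP5 ends; OP5 is clear from here.
OP6 starts after OP4 ends; OP4 is clear from here.
OP7 starts after OP6 ends; OP6 is clear from here.
OP8 starts before OP7 ends → OP7 and OP8 overlap.

OP2 & OP3, OP4 & OP5, OP7 & OP8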